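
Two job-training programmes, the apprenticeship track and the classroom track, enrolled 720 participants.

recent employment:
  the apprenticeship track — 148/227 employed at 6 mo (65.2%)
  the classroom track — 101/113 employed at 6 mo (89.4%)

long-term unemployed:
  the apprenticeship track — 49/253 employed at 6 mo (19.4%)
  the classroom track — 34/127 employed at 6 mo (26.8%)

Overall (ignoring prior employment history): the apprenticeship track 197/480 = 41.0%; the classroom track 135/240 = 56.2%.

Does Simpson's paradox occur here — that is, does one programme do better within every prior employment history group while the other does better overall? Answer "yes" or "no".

no

Within each prior employment history level (recent employment 65.2% vs 89.4%; long-term unemployed 19.4% vs 26.8%), the classroom track has the higher rate every time. Pooled: 41.0% vs 56.2% — the classroom track has the higher rate overall. They agree.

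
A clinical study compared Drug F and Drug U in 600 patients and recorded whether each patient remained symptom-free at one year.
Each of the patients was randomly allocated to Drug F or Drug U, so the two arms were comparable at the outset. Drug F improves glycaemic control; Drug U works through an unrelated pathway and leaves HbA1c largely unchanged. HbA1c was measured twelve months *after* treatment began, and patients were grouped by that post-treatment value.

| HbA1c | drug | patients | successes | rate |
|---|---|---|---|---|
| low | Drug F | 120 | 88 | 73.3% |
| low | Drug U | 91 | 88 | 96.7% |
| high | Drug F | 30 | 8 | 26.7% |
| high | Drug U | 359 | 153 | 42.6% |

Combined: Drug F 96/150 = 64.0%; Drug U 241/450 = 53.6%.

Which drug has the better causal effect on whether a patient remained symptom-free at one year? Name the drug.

Within every HbA1c level Drug U has the higher rate, yet pooled Drug F does — Simpson's reversal.
Because the drug influences HbA1c, HbA1c is a post-treatment mediator, not a confounder. Stratifying on it would bias the estimate; the causal effect is the crude pooled difference.
Pooled: Drug F 64.0% vs Drug U 53.6%; Drug F is higher overall.

Drug F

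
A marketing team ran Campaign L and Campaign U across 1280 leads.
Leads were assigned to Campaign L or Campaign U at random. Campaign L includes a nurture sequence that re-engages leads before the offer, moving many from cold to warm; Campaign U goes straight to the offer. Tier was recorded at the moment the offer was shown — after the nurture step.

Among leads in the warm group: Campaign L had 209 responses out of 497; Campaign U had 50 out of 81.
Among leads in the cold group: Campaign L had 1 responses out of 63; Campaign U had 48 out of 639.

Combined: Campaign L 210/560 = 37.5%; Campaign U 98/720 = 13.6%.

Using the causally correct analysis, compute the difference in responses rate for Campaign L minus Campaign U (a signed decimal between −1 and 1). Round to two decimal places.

Campaign U is higher inside every engagement tier stratum but Campaign L is higher in aggregate. Whether to stratify depends on how engagement tier relates to the campaign.
Engagement tier is downstream of the campaign. One should not condition on a consequence of treatment, so the overall rates are the right comparison.
The causal difference is the pooled difference: 0.375 − 0.136 = +0.239.

+0.24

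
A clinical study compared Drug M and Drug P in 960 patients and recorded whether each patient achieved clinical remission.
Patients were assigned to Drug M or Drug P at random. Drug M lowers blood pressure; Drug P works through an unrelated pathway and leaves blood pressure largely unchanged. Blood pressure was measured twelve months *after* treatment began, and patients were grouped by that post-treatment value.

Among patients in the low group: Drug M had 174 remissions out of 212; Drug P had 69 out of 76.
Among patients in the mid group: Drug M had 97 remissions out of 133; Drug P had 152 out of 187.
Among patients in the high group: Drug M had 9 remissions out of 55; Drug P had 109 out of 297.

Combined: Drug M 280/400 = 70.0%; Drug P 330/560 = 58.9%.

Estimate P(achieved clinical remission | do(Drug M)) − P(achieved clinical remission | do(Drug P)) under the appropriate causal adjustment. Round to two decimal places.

The distribution of blood pressure is itself part of what the drug does — it is an intermediate outcome. Holding it fixed would remove that part of the effect; the total effect is the pooled difference.
The causal difference is the pooled difference: 0.700 − 0.589 = +0.111.

+0.11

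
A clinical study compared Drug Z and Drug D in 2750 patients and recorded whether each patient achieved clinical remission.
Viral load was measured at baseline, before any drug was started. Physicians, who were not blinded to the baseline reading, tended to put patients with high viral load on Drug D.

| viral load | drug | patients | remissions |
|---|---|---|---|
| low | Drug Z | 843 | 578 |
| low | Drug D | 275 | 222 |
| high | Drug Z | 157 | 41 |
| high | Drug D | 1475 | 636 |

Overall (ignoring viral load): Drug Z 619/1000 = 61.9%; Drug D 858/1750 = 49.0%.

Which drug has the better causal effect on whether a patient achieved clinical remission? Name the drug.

Drug D

Viral load satisfies the back-door criterion: it is not a descendant of the drug, and it blocks the spurious path from drug to outcome. Adjusting for it (i.e., using the within-viral load rates) gives the causal effect.
Within each level — low: 68.6% vs 80.7%; high: 26.1% vs 43.1% — Drug D is higher every time.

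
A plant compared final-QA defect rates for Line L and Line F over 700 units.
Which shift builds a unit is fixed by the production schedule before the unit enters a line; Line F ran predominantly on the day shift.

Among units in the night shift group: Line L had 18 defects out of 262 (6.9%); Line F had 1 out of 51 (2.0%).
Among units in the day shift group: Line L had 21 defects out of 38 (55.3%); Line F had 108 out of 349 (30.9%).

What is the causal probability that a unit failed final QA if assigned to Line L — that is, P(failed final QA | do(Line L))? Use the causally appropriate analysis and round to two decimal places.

Nothing the line does changes shift; the imbalance is an allocation artefact. With shift also predicting the outcome, the pooled figure is confounded, and the within-stratum comparison is the causal one.
Standardising Line L to the population shift mix: 0.447·18/262 + 0.553·21/38 = 0.336.

0.34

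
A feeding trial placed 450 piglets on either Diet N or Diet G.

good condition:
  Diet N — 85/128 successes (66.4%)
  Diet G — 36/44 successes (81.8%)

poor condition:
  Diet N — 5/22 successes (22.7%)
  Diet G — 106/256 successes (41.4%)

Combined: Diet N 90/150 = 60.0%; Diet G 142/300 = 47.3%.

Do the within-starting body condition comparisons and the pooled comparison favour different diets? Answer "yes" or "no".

Within each starting body condition level (good condition 66.4% vs 81.8%; poor condition 22.7% vs 41.4%), Diet G has the higher rate every time. Pooled: 60.0% vs 47.3% — Diet N has the higher rate overall. The two comparisons disagree.

yes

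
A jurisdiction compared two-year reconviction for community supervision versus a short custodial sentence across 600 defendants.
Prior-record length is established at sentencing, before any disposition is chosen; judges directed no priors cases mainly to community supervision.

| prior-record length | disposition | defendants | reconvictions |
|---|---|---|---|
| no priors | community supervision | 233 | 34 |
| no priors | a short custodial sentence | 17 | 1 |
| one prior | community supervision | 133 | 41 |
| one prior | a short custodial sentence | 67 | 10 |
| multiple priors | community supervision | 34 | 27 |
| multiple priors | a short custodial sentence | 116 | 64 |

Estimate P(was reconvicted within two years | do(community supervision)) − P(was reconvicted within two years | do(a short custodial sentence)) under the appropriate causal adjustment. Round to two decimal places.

a short custodial sentence is lower inside every prior-record length stratum but community supervision is lower in aggregate. Whether to stratify depends on how prior-record length relates to the disposition.
Since prior-record length is a pre-existing factor (not a product of the disposition) and it affects the outcome on its own, it is a confounder. The stratified rates, not the pooled rate, identify the causal effect.
Adjusting over the population distribution of prior-record length: 0.417·(0.146−0.059) + 0.333·(0.308−0.149) + 0.250·(0.794−0.552) = +0.150.

+0.15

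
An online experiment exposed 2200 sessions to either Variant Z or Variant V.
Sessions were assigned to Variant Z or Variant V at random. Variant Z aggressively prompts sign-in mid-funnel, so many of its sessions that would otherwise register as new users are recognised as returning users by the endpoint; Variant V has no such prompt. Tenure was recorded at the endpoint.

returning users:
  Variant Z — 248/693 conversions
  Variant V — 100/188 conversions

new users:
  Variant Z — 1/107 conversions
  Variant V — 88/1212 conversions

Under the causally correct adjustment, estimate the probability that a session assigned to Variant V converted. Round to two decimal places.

Variant V is higher inside every user tenure stratum but Variant Z is higher in aggregate. Whether to stratify depends on how user tenure relates to the variant.
User tenure is downstream of the variant. One should not condition on a consequence of treatment, so the overall rates are the right comparison.
So P(outcome | do(Variant V)) is just the pooled rate for Variant V: 188/1400 = 0.134.

0.13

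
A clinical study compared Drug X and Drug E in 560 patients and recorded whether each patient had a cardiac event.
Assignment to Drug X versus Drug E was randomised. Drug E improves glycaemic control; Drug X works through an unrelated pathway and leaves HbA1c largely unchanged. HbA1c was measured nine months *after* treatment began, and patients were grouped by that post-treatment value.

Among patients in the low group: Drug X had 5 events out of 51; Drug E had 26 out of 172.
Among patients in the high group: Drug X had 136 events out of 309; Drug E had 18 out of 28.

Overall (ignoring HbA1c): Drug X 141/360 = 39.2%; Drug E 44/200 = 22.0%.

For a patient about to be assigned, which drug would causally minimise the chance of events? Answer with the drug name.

HbA1c is recorded after the drug and is itself shifted by it — it sits on the causal path from drug to outcome. Conditioning on a mediator would strip out part of the effect we want; the pooled comparison gives the total causal effect.
Pooled: Drug X 39.2% vs Drug E 22.0%; Drug E is lower overall.

Drug E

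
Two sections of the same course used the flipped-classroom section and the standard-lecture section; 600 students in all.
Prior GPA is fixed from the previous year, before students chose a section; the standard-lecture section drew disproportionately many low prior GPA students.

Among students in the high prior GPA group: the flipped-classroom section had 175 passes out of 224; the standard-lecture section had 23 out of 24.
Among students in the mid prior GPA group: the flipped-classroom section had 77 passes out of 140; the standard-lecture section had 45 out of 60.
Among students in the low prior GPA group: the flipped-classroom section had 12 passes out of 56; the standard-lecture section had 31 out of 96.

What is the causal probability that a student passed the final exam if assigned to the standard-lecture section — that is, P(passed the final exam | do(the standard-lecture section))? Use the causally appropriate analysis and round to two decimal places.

Within every prior GPA band level the standard-lecture section has the higher rate, yet pooled the flipped-classroom section does — Simpson's reversal.
Prior GPA band differs across teaching methods for reasons unrelated to any effect of the teaching method itself, and it separately predicts the outcome — a classic confounder. We must compare within prior GPA band levels.
Standardising the standard-lecture section to the population prior GPA band mix: 0.413·23/24 + 0.333·45/60 + 0.253·31/96 = 0.728.

0.73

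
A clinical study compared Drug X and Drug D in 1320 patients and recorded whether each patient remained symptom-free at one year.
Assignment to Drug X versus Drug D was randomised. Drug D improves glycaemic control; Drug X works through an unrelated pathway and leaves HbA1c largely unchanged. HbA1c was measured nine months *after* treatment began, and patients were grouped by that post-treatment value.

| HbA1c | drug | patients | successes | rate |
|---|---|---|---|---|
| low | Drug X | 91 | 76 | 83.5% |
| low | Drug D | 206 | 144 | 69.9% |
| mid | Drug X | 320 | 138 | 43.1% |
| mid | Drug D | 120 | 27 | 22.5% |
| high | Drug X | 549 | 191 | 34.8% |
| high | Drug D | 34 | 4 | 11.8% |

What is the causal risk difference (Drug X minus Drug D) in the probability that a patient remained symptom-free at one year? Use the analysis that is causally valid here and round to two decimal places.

-0.06

Within every HbA1c level Drug X has the higher rate, yet pooled Drug D does — Simpson's reversal.
HbA1c lies on the pathway drug → HbA1c → outcome, so adjusting for it blocks the indirect effect. For the total causal effect of drug, use the unadjusted pooled rates.
The causal difference is the pooled difference: 0.422 − 0.486 = -0.064.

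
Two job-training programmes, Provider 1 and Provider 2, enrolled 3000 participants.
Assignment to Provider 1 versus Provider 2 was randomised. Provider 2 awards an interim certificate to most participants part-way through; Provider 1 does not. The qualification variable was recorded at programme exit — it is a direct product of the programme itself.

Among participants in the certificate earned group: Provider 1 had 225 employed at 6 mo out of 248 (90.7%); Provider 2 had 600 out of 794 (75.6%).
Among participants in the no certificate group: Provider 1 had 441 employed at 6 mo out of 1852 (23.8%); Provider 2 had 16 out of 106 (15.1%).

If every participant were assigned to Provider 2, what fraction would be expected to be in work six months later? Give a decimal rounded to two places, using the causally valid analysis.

0.68

Qualification attained during the programme here is a post-treatment variable shaped by the programme; conditioning on it would introduce bias rather than remove it. The overall comparison is the causal one.
So P(outcome | do(Provider 2)) is just the pooled rate for Provider 2: 616/900 = 0.684.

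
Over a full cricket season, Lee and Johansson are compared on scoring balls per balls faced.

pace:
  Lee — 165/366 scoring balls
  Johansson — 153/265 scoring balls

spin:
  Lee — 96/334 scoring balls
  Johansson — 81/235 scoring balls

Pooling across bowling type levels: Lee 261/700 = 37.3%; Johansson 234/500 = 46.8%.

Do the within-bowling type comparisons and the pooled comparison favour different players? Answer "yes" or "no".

Within each bowling type level (pace 45.1% vs 57.7%; spin 28.7% vs 34.5%), Johansson has the higher rate every time. Pooled: 37.3% vs 46.8% — Johansson has the higher rate overall. They agree.

no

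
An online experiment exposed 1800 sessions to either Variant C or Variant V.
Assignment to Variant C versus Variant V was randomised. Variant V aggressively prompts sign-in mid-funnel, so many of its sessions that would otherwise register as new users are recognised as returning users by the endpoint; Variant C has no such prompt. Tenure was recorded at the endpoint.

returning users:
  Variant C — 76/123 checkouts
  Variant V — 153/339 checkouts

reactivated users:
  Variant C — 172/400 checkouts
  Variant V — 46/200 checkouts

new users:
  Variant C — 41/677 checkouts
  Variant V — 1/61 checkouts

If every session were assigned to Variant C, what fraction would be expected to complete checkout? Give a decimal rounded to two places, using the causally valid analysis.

0.24

Because the variant influences user tenure, user tenure is a post-treatment mediator, not a confounder. Stratifying on it would bias the estimate; the causal effect is the crude pooled difference.
So P(outcome | do(Variant C)) is just the pooled rate for Variant C: 289/1200 = 0.241.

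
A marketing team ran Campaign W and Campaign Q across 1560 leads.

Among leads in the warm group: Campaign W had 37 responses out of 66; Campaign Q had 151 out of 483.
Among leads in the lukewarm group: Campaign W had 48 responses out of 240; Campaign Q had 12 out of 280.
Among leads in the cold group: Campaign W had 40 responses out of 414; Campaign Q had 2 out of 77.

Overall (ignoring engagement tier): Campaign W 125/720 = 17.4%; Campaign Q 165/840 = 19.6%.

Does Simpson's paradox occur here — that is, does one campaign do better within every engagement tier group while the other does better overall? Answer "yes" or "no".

yes

Within each engagement tier level (warm 56.1% vs 31.3%; lukewarm 20.0% vs 4.3%; cold 9.7% vs 2.6%), Campaign W has the higher rate every time. Pooled: 17.4% vs 19.6% — Campaign Q has the higher rate overall. The two comparisons disagree.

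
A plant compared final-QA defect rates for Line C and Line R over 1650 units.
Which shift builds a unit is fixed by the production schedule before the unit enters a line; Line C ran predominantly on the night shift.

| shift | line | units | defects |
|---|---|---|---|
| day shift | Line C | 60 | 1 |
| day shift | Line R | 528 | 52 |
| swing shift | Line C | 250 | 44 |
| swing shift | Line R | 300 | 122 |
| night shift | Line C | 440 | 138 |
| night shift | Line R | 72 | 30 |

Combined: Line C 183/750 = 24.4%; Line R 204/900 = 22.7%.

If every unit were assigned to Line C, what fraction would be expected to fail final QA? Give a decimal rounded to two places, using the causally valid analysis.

0.16

Shift is set before the line has any effect — it is not caused by the line — and it independently drives the outcome. That makes it a confounder, so the causal comparison is within shift levels.
Standardising Line C to the population shift mix: 0.356·1/60 + 0.333·44/250 + 0.310·138/440 = 0.162.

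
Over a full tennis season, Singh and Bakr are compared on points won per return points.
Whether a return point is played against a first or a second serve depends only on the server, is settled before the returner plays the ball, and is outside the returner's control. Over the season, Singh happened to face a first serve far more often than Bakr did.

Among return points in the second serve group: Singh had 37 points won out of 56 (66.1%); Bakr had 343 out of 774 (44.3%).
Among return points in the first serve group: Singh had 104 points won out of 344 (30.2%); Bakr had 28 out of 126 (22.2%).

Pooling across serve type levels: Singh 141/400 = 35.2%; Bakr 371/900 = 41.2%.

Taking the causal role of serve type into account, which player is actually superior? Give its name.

Serve type is set before the player has any effect — it is not caused by the player — and it independently drives the outcome. That makes it a confounder, so the causal comparison is within serve type levels.
Within each level — second serve: 66.1% vs 44.3%; first serve: 30.2% vs 22.2% — Singh is higher every time.

Singh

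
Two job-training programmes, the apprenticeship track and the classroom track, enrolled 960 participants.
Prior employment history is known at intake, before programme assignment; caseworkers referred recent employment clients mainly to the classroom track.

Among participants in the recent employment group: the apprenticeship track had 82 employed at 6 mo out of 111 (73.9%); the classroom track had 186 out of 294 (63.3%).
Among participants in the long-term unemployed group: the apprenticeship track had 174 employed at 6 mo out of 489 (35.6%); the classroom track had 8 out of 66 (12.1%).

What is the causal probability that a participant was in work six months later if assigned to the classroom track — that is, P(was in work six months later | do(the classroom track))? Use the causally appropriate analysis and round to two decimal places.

The stratified and pooled comparisons disagree (the apprenticeship track wins within each prior employment history; the classroom track wins overall), so the answer turns on the causal role of prior employment history.
Here prior employment history is a common cause — it drives both which programme a case falls under and the outcome. The crude comparison mixes populations; the stratum-specific rates are the causally relevant ones.
Standardising the classroom track to the population prior employment history mix: 0.422·186/294 + 0.578·8/66 = 0.337.

0.34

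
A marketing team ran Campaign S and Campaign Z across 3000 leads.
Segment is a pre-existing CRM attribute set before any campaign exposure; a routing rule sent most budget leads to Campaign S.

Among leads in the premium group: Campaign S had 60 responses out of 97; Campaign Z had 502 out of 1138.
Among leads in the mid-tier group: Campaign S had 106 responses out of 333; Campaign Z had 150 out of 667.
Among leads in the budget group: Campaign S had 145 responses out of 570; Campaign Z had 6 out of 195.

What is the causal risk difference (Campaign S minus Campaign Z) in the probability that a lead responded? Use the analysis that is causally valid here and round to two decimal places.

+0.16

Within every customer segment level Campaign S has the higher rate, yet pooled Campaign Z does — Simpson's reversal.
Nothing the campaign does changes customer segment; the imbalance is an allocation artefact. With customer segment also predicting the outcome, the pooled figure is confounded, and the within-stratum comparison is the causal one.
Adjusting over the population distribution of customer segment: 0.412·(0.619−0.441) + 0.333·(0.318−0.225) + 0.255·(0.254−0.031) = +0.161.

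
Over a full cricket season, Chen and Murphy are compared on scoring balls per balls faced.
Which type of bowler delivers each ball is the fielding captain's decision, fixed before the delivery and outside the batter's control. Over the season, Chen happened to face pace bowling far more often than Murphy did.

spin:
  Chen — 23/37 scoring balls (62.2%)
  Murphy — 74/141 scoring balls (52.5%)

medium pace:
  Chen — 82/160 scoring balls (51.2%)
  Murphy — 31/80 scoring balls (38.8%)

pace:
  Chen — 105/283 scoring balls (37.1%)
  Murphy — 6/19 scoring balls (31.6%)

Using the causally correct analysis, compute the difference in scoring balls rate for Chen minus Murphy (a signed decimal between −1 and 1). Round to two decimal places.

+0.09

Chen is higher inside every bowling type stratum but Murphy is higher in aggregate. Whether to stratify depends on how bowling type relates to the player.
Bowling type satisfies the back-door criterion: it is not a descendant of the player, and it blocks the spurious path from player to outcome. Adjusting for it (i.e., using the within-bowling type rates) gives the causal effect.
Adjusting over the population distribution of bowling type: 0.247·(0.622−0.525) + 0.333·(0.512−0.388) + 0.419·(0.371−0.316) = +0.089.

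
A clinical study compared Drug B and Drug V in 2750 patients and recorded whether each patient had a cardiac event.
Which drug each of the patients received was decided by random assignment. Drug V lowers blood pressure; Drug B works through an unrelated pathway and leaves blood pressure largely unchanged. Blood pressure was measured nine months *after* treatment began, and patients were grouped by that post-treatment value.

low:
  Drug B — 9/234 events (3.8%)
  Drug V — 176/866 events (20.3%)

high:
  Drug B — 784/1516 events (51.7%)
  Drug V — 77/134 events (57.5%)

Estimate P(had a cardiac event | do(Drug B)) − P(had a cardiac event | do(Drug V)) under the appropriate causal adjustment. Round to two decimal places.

The stratified and pooled comparisons disagree (Drug B wins within each blood pressure; Drug V wins overall), so the answer turns on the causal role of blood pressure.
Blood pressure lies on the pathway drug → blood pressure → outcome, so adjusting for it blocks the indirect effect. For the total causal effect of drug, use the unadjusted pooled rates.
The causal difference is the pooled difference: 0.453 − 0.253 = +0.200.

+0.20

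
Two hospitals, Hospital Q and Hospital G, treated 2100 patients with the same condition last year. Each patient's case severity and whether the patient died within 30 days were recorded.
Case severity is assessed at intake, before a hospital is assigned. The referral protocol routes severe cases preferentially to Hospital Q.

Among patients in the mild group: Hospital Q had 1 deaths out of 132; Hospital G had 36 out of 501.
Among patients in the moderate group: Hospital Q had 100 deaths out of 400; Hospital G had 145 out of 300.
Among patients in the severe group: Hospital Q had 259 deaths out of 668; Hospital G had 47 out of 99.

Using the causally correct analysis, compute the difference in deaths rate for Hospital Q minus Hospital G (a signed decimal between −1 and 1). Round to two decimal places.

-0.13

Hospital Q is lower inside every case severity stratum but Hospital G is lower in aggregate. Whether to stratify depends on how case severity relates to the hospital.
Case severity is set before the hospital has any effect — it is not caused by the hospital — and it independently drives the outcome. That makes it a confounder, so the causal comparison is within case severity levels.
Adjusting over the population distribution of case severity: 0.301·(0.008−0.072) + 0.333·(0.250−0.483) + 0.365·(0.388−0.475) = -0.129.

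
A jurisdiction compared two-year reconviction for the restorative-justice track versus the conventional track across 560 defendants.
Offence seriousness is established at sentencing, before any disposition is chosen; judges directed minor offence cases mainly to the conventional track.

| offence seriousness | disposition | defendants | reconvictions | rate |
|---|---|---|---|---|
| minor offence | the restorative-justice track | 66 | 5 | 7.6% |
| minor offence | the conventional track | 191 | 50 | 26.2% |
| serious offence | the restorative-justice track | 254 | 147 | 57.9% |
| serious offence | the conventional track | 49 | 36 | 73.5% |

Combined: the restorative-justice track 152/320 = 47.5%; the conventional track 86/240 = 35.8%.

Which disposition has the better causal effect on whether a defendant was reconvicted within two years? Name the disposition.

the restorative-justice track

Here offence seriousness is a common cause — it drives both which disposition a case falls under and the outcome. The crude comparison mixes populations; the stratum-specific rates are the causally relevant ones.
Within each level — minor offence: 7.6% vs 26.2%; serious offence: 57.9% vs 73.5% — the restorative-justice track is lower every time.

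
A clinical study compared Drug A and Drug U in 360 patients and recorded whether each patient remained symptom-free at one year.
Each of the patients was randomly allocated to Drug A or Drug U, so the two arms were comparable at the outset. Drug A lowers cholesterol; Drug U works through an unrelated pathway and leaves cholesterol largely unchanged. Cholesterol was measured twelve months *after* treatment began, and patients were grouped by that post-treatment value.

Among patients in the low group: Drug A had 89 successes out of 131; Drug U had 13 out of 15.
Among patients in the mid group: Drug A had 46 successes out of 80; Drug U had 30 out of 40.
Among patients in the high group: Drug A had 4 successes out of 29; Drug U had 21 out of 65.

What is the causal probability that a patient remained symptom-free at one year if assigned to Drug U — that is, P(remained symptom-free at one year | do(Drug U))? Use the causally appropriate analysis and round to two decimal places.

0.53

Cholesterol lies on the pathway drug → cholesterol → outcome, so adjusting for it blocks the indirect effect. For the total causal effect of drug, use the unadjusted pooled rates.
So P(outcome | do(Drug U)) is just the pooled rate for Drug U: 64/120 = 0.533.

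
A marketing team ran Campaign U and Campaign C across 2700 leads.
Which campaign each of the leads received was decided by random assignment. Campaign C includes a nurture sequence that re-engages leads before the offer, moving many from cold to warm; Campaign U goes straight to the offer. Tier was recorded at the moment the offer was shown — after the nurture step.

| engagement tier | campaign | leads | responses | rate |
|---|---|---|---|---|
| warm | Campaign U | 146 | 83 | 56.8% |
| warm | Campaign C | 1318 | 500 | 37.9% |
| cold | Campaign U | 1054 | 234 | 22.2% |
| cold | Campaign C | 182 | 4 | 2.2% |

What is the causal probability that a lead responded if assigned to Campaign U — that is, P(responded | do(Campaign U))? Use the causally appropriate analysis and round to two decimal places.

0.26

Campaign U is higher inside every engagement tier stratum but Campaign C is higher in aggregate. Whether to stratify depends on how engagement tier relates to the campaign.
Because the campaign influences engagement tier, engagement tier is a post-treatment mediator, not a confounder. Stratifying on it would bias the estimate; the causal effect is the crude pooled difference.
So P(outcome | do(Campaign U)) is just the pooled rate for Campaign U: 317/1200 = 0.264.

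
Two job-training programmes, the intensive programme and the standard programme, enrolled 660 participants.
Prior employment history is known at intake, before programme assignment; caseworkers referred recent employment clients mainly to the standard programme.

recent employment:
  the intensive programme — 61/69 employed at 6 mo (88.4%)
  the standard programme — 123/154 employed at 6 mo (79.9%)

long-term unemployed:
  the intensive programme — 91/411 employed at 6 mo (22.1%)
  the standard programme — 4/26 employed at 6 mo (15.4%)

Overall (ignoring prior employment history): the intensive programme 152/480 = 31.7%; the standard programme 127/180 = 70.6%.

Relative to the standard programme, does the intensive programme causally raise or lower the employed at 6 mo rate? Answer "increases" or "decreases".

The prior employment history-specific comparison favours the intensive programme throughout, but the pooled figures favour the standard programme. The question is whether to condition on prior employment history.
Prior employment history is set before the programme has any effect — it is not caused by the programme — and it independently drives the outcome. That makes it a confounder, so the causal comparison is within prior employment history levels.
Within each level — recent employment: 88.4% vs 79.9%; long-term unemployed: 22.1% vs 15.4% — the intensive programme is higher every time.

increases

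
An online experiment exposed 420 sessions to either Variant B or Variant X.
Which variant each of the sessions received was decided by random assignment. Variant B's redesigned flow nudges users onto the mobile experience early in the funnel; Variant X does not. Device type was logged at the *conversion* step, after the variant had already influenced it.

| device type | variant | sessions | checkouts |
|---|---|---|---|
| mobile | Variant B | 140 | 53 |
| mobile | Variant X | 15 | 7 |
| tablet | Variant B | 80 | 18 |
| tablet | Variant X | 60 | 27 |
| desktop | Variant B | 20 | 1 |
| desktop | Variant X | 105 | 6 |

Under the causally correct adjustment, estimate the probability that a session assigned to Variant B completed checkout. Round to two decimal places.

Device type is downstream of the variant. One should not condition on a consequence of treatment, so the overall rates are the right comparison.
So P(outcome | do(Variant B)) is just the pooled rate for Variant B: 72/240 = 0.300.

0.30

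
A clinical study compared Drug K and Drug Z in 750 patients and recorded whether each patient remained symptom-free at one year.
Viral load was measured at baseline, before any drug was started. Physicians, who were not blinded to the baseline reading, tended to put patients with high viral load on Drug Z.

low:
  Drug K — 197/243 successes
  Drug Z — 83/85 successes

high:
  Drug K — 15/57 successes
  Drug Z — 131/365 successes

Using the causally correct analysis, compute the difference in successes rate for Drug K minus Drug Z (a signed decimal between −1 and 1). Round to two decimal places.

The viral load-specific comparison favours Drug Z throughout, but the pooled figures favour Drug K. The question is whether to condition on viral load.
Viral load satisfies the back-door criterion: it is not a descendant of the drug, and it blocks the spurious path from drug to outcome. Adjusting for it (i.e., using the within-viral load rates) gives the causal effect.
Adjusting over the population distribution of viral load: 0.437·(0.811−0.976) + 0.563·(0.263−0.359) = -0.126.

-0.13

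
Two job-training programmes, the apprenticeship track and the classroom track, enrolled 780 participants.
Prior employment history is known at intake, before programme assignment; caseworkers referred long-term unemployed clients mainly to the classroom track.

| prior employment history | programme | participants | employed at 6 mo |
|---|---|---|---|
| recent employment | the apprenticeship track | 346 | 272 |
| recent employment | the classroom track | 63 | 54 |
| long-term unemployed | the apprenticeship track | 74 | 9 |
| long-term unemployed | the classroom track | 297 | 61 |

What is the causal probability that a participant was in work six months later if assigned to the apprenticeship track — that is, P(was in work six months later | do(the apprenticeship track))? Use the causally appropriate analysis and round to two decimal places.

0.47

The imbalance in prior employment history arose from how participants were allocated, not from anything the programme did; and prior employment history independently affects the outcome. The pooled gap is confounded — condition on prior employment history.
Standardising the apprenticeship track to the population prior employment history mix: 0.524·272/346 + 0.476·9/74 = 0.470.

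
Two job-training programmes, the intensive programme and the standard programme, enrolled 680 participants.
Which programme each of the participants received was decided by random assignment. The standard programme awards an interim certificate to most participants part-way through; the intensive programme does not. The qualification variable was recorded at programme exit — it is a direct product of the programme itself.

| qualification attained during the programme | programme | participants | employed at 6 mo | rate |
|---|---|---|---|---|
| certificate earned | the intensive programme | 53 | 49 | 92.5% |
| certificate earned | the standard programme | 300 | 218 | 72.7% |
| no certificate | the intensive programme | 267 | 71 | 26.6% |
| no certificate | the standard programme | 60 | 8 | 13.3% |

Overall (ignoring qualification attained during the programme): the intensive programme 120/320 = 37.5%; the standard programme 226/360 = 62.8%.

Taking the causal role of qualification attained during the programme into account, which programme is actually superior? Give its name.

the intensive programme is higher inside every qualification attained during the programme stratum but the standard programme is higher in aggregate. Whether to stratify depends on how qualification attained during the programme relates to the programme.
Qualification attained during the programme is downstream of the programme. One should not condition on a consequence of treatment, so the overall rates are the right comparison.
Pooled: the intensive programme 37.5% vs the standard programme 62.8%; the standard programme is higher overall.

the standard programme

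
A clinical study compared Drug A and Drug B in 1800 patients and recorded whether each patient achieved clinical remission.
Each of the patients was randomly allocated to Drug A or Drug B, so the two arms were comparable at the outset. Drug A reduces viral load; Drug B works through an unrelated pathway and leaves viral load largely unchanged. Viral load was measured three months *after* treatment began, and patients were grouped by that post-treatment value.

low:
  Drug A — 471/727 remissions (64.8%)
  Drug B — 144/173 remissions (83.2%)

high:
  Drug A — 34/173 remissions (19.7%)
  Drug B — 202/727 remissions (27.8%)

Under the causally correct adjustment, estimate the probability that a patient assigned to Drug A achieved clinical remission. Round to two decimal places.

Viral load here is a post-treatment variable shaped by the drug; conditioning on it would introduce bias rather than remove it. The overall comparison is the causal one.
So P(outcome | do(Drug A)) is just the pooled rate for Drug A: 505/900 = 0.561.

0.56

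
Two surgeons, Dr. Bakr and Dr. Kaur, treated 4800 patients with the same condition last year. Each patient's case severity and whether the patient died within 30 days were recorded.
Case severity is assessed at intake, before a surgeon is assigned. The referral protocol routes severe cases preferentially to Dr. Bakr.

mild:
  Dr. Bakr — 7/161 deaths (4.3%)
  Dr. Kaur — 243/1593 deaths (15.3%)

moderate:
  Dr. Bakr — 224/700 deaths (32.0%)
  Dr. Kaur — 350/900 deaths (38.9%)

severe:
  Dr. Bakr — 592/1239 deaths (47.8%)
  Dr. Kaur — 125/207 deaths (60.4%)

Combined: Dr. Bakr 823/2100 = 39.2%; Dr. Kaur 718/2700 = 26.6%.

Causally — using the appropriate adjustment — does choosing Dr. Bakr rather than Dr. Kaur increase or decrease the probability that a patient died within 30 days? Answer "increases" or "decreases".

The case severity-specific comparison favours Dr. Bakr throughout, but the pooled figures favour Dr. Kaur. The question is whether to condition on case severity.
The imbalance in case severity arose from how patients were allocated, not from anything the surgeon did; and case severity independently affects the outcome. The pooled gap is confounded — condition on case severity.
Within each level — mild: 4.3% vs 15.3%; moderate: 32.0% vs 38.9%; severe: 47.8% vs 60.4% — Dr. Bakr is lower every time.

decreases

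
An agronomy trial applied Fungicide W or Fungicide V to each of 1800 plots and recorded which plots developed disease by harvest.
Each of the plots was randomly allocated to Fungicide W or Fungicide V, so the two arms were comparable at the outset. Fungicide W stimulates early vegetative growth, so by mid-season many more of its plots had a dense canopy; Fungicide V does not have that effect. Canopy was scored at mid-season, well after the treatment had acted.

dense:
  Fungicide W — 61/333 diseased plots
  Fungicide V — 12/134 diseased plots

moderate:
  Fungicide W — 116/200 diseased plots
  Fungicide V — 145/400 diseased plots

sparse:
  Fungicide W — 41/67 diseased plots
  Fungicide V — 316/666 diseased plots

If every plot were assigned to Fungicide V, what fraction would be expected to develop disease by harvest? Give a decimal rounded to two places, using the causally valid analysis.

0.39

Mid-season canopy is downstream of the fungicide. One should not condition on a consequence of treatment, so the overall rates are the right comparison.
So P(outcome | do(Fungicide V)) is just the pooled rate for Fungicide V: 473/1200 = 0.394.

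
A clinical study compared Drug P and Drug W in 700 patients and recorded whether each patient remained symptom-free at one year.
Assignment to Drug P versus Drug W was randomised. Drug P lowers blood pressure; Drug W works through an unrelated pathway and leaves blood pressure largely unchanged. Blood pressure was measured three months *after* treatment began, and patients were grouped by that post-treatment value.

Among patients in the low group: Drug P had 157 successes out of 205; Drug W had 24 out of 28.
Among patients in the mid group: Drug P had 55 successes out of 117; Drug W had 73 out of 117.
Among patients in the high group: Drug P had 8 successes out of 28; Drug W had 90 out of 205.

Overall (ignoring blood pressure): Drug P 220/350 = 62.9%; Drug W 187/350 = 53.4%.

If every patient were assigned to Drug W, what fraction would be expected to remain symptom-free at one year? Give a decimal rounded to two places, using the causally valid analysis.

Blood pressure here is a post-treatment variable shaped by the drug; conditioning on it would introduce bias rather than remove it. The overall comparison is the causal one.
So P(outcome | do(Drug W)) is just the pooled rate for Drug W: 187/350 = 0.534.

0.53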